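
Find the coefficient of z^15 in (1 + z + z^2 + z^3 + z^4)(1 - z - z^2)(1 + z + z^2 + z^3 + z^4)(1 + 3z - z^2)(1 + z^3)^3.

(1 + z + z^2 + z^3 + z^4) has coefficients 1,1,1,1,1 for degrees 0…4.
(1 - z - z^2) has coefficients 1,-1,-1,0,0,0,0,0,0,0,0,0,0,0,0,0 for degrees 0…15.
Multiplying by (1 + z + z^2 + z^3 + z^4) gives running coefficients 1,0,-1,-1,-1,-2,-1,0,0,0,0,0,0,0,0,0 for degrees 0…15.
Multiplying by (1 + 3z - z^2) gives running coefficients 1,3,-2,-4,-3,-4,-6,-1,1,0,0,0,0,0,0,0 for degrees 0…15.
Finally multiplying by (1 + z^3)^3, the product of all factors after the first has coefficients 1,3,-2,-1,6,-10,-15,-1,-17,-29,-9,-11,-22,-6,-1,-6 for degrees 0…15.
[z^15] = 1·(-6) + 1·(-1) + 1·(-6) + 1·(-22) + 1·(-11) = -46.

-46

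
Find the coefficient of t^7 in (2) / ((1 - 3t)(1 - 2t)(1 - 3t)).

79756

The denominator gives the recurrence a_n = 8a_(n−1) − 21a_(n−2) + 18a_(n−3) for n ≥ 3; the numerator fixes a_0 = 2, a_1 = 16, a_2 = 86.
Iterating: 2, 16, 86, 388, 1586, 6088, 22382, 79756, so a_7 = 79756.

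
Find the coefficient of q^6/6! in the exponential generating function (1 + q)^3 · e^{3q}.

15633

The EGF product rule gives c_6 = Σ_{k_1+k_2=6} C(6; k_1,k_2) · ∏ g_i(k_i), where (1+q)^3 gives the falling factorial (3)_k; e^{3q} gives (3)^k.
g_1(k) for k = 0…6: 1, 3, 6, 6, 0, 0, 0.
g_2(k) for k = 0…6: 1, 3, 9, 27, 81, 243, 729.
c_6 = Σ_k C(6,k)·g_1(k)·g_2(6−k) = 1·1·729 + 6·3·243 + 15·6·81 + 20·6·27 = 729 + 4374 + 7290 + 3240 = 15633.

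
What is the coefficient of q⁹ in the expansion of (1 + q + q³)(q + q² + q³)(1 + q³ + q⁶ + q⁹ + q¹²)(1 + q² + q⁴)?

(1 + q + q³) has coefficients 1,1,0,1 for degrees 0…3.
(q + q² + q³) has coefficients 0,1,1,1,0,0,0,0,0,0 for degrees 0…9.
Multiplying by (1 + q³ + q⁶ + q⁹ + q¹²) gives running coefficients 0,1,1,1,1,1,1,1,1,1 for degrees 0…9.
Finally multiplying by (1 + q² + q⁴), the product of all factors after the first has coefficients 0,1,1,2,2,3,3,3,3,3 for degrees 0…9.
[q⁹] = 1·3 + 1·3 + 1·3 = 9.

9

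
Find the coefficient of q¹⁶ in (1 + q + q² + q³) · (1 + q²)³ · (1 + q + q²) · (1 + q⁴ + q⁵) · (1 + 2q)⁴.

(1 + q + q² + q³) has coefficients 1,1,1,1 for degrees 0…3.
(1 + q²)³ has coefficients 1,0,3,0,3,0,1,0,0,0,0,0,0,0,0,0,0 for degrees 0…16.
Multiplying by (1 + q + q²) gives running coefficients 1,1,4,3,6,3,4,1,1,0,0,0,0,0,0,0,0 for degrees 0…16.
Multiplying by (1 + q⁴ + q⁵) gives running coefficients 1,1,4,3,7,5,9,8,10,9,7,5,2,1,0,0,0 for degrees 0…16.
Finally multiplying by (1 + 2q)⁴, the product of all factors after the first has coefficients 1,9,36,91,175,277,377,472,562,649,719,725,658,505,328,168,64 for degrees 0…16.
[q¹⁶] = 1·64 + 1·168 + 1·328 + 1·505 = 1065.

1065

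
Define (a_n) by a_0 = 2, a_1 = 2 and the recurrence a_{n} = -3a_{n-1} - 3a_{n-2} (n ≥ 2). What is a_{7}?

-54

The ordinary generating function has denominator 1 + 3x + 3x^2.
Iterating the recurrence: a_0,…,a_{7} = 2, 2, -12, 30, -54, 72, -54, -54.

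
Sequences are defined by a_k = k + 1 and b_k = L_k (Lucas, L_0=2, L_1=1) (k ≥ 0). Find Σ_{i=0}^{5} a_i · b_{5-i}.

This is [x^5] in the product of the two ordinary generating functions.
Σ = 1·11 + 2·7 + 3·4 + 4·3 + 5·1 + 6·2 = 66.

66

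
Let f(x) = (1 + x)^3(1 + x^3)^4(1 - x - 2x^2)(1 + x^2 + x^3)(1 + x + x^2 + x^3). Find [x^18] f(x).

(1 + x)^3 has coefficients 1,3,3,1 for degrees 0…3.
(1 + x^3)^4 has coefficients 1,0,0,4,0,0,6,0,0,4,0,0,1,0,0,0,0,0,0 for degrees 0…18.
Multiplying by (1 - x - 2x^2) gives running coefficients 1,-1,-2,4,-4,-8,6,-6,-12,4,-4,-8,1,-1,-2,0,0,0,0 for degrees 0…18.
Multiplying by (1 + x^2 + x^3) gives running coefficients 1,-1,-1,4,-7,-6,6,-18,-14,4,-22,-16,1,-13,-9,0,-3,-2,0 for degrees 0…18.
Finally multiplying by (1 + x + x^2 + x^3), the product of all factors after the first has coefficients 1,0,-1,3,-5,-10,-3,-25,-32,-22,-50,-48,-33,-50,-37,-21,-25,-14,-5 for degrees 0…18.
[x^18] = 1·(-5) + 3·(-14) + 3·(-25) + 1·(-21) = -143.

-143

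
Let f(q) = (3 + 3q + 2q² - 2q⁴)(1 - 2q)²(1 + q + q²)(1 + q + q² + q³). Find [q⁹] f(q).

-2

(3 + 3q + 2q² - 2q⁴) has coefficients 3,3,2,0,-2 for degrees 0…4.
(1 - 2q)² has coefficients 1,-4,4,0,0,0,0,0,0,0 for degrees 0…9.
Multiplying by (1 + q + q²) gives running coefficients 1,-3,1,0,4,0,0,0,0,0 for degrees 0…9.
Finally multiplying by (1 + q + q² + q³), the product of all factors after the first has coefficients 1,-2,-1,-1,2,5,4,4,0,0 for degrees 0…9.
[q⁹] = 3·0 + 3·0 + 2·4 − 2·5 = -2.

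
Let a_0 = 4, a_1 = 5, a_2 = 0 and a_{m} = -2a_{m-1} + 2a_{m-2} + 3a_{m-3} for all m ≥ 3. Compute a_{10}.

The ordinary generating function has denominator 1 + 2q - 2q^2 - 3q^3.
Iterating the recurrence: a_0,…,a_{10} = 4, 5, 0, 22, -29, 102, -196, 509, -1104, 2638, -5957.

-5957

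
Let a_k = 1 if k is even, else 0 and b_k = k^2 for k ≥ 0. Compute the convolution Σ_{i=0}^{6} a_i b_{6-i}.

The convolution is the x^6 coefficient of A(x)B(x).
Σ = 1·36 + 0·25 + 1·16 + 0·9 + 1·4 + 0·1 + 1·0 = 56.

56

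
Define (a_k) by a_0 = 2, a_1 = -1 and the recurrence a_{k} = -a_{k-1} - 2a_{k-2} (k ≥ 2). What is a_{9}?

5

The ordinary generating function has denominator 1 + q + 2q^2.
Iterating the recurrence: a_0,…,a_{9} = 2, -1, -3, 5, 1, -11, 9, 13, -31, 5.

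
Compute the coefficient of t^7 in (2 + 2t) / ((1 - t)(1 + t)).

2

The denominator gives the recurrence a_n = a_(n−2) for n ≥ 3; the numerator fixes a_0 = 2, a_1 = 2, a_2 = 2.
Iterating: 2, 2, 2, 2, 2, 2, 2, 2, so a_7 = 2.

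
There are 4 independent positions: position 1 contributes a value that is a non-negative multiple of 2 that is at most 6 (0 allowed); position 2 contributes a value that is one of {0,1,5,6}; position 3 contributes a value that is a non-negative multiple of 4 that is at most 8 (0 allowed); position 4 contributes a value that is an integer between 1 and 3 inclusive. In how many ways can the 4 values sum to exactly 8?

The generating function for the choices is (1 + x^2 + x^4 + x^6)·(1 + x + x^5 + x^6)·(1 + x^4 + x^8)·(x + x^2 + x^3); the count is [x^8].
(1 + x^2 + x^4 + x^6) has coefficients 1,0,1,0,1,0,1 for degrees 0…6.
(1 + x + x^5 + x^6) has coefficients 1,1,0,0,0,1,1,0,0 for degrees 0…8.
Multiplying by (1 + x^4 + x^8) gives running coefficients 1,1,0,0,1,2,1,0,1 for degrees 0…8.
Finally multiplying by (x + x^2 + x^3), the product of all factors after the first has coefficients 0,1,2,2,1,1,3,4,3 for degrees 0…8.
[x^8] = 1·3 + 1·3 + 1·1 + 1·2 = 9.

9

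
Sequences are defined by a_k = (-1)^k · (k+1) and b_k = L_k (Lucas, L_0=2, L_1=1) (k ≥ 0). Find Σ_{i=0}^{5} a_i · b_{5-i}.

-10

This is [x^5] in the product of the two ordinary generating functions.
Σ = 1·11 − 2·7 + 3·4 − 4·3 + 5·1 − 6·2 = -10.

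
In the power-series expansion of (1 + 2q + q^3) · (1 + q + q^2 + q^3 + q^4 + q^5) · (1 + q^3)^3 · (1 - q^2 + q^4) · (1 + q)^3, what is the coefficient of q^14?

(1 + 2q + q^3) has coefficients 1,2,0,1 for degrees 0…3.
(1 + q + q^2 + q^3 + q^4 + q^5) has coefficients 1,1,1,1,1,1,0,0,0,0,0,0,0,0,0 for degrees 0…14.
Multiplying by (1 + q^3)^3 gives running coefficients 1,1,1,4,4,4,6,6,6,4,4,4,1,1,1 for degrees 0…14.
Multiplying by (1 - q^2 + q^4) gives running coefficients 1,1,0,3,4,1,3,6,4,2,4,6,3,1,4 for degrees 0…14.
Finally multiplying by (1 + q)^3, the product of all factors after the first has coefficients 1,4,6,7,14,22,21,22,32,35,28,28,35,32,22 for degrees 0…14.
[q^14] = 1·22 + 2·32 + 1·28 = 114.

114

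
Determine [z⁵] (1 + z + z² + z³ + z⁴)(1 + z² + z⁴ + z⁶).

(1 + z + z² + z³ + z⁴) has coefficients 1,1,1,1,1 for degrees 0…4.
(1 + z² + z⁴ + z⁶) has coefficients 1,0,1,0,1,0 for degrees 0…5.
[z⁵] = 1·0 + 1·1 + 1·0 + 1·1 + 1·0 = 2.

2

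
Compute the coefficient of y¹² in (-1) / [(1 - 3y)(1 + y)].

Partial fractions give a closed form: a_n = (-3/4)·3^n + (-1/4)·(-1)^n.
At n = 12: a_12 = -398581.

-398581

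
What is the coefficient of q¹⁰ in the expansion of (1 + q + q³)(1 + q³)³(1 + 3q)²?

(1 + q + q³) has coefficients 1,1,0,1 for degrees 0…3.
(1 + q³)³ has coefficients 1,0,0,3,0,0,3,0,0,1,0 for degrees 0…10.
Finally multiplying by (1 + 3q)², the product of all factors after the first has coefficients 1,6,9,3,18,27,3,18,27,1,6 for degrees 0…10.
[q¹⁰] = 1·6 + 1·1 + 1·18 = 25.

25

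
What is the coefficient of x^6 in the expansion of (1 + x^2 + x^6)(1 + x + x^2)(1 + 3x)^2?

(1 + x^2 + x^6) has coefficients 1,0,1,0,0,0,1 for degrees 0…6.
(1 + x + x^2) has coefficients 1,1,1,0,0,0,0 for degrees 0…6.
Finally multiplying by (1 + 3x)^2, the product of all factors after the first has coefficients 1,7,16,15,9,0,0 for degrees 0…6.
[x^6] = 1·0 + 1·9 + 1·1 = 10.

10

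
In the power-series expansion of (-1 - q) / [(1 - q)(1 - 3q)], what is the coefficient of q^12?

Partial fractions give a closed form: a_n = (1)·1^n + (-2)·3^n.
At n = 12: a_12 = -1062881.

-1062881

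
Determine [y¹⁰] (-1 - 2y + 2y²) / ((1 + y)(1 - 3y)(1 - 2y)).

-189861

The denominator gives the recurrence a_n = 4a_(n−1) − a_(n−2) − 6a_(n−3) for n ≥ 3; the numerator fixes a_0 = -1, a_1 = -6, a_2 = -21.
Iterating: -1, -6, -21, -72, -231, -726, -2241, -6852, -20811, -62946, -189861, so a_10 = -189861.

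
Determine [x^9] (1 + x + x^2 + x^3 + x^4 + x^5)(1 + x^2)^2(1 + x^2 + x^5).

(1 + x + x^2 + x^3 + x^4 + x^5) has coefficients 1,1,1,1,1,1 for degrees 0…5.
(1 + x^2)^2 has coefficients 1,0,2,0,1,0,0,0,0,0 for degrees 0…9.
Finally multiplying by (1 + x^2 + x^5), the product of all factors after the first has coefficients 1,0,3,0,3,1,1,2,0,1 for degrees 0…9.
[x^9] = 1·1 + 1·0 + 1·2 + 1·1 + 1·1 + 1·3 = 8.

8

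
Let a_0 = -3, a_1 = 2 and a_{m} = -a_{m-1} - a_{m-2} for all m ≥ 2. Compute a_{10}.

2

The ordinary generating function has denominator 1 + t + t^2.
Iterating the recurrence: a_0,…,a_{10} = -3, 2, 1, -3, 2, 1, -3, 2, 1, -3, 2.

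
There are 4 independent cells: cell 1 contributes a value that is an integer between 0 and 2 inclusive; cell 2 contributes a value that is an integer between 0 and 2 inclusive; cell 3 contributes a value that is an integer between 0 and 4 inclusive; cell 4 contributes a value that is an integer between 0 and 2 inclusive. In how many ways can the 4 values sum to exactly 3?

The generating function for the choices is (1 + q + q^2)·(1 + q + q^2)·(1 + q + q^2 + q^3 + q^4)·(1 + q + q^2); the count is [q^3].
(1 + q + q^2) has coefficients 1,1,1 for degrees 0…2.
(1 + q + q^2) has coefficients 1,1,1,0 for degrees 0…3.
Multiplying by (1 + q + q^2 + q^3 + q^4) gives running coefficients 1,2,3,3 for degrees 0…3.
Finally multiplying by (1 + q + q^2), the product of all factors after the first has coefficients 1,3,6,8 for degrees 0…3.
[q^3] = 1·8 + 1·6 + 1·3 = 17.

17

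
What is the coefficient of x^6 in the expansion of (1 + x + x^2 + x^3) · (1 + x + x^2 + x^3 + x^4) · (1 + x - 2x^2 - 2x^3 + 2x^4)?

-5

(1 + x + x^2 + x^3) has coefficients 1,1,1,1 for degrees 0…3.
(1 + x + x^2 + x^3 + x^4) has coefficients 1,1,1,1,1,0,0 for degrees 0…6.
Finally multiplying by (1 + x - 2x^2 - 2x^3 + 2x^4), the product of all factors after the first has coefficients 1,2,0,-2,0,-1,-2 for degrees 0…6.
[x^6] = 1·(-2) + 1·(-1) + 1·0 + 1·(-2) = -5.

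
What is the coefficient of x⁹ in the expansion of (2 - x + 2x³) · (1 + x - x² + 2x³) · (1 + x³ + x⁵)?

4

(2 - x + 2x³) has coefficients 2,-1,0,2 for degrees 0…3.
(1 + x - x² + 2x³) has coefficients 1,1,-1,2,0,0,0,0,0,0 for degrees 0…9.
Finally multiplying by (1 + x³ + x⁵), the product of all factors after the first has coefficients 1,1,-1,3,1,0,3,-1,2,0 for degrees 0…9.
[x⁹] = 2·0 − 1·2 + 2·3 = 4.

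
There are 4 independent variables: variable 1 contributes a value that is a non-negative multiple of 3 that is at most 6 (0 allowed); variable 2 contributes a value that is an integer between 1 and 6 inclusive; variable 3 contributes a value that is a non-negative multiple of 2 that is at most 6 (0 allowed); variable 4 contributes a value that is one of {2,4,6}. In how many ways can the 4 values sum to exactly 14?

The generating function for the choices is (1 + y³ + y⁶)·(y + y² + y³ + y⁴ + y⁵ + y⁶)·(1 + y² + y⁴ + y⁶)·(y² + y⁴ + y⁶); the count is [y¹⁴].
(1 + y³ + y⁶) has coefficients 1,0,0,1,0,0,1 for degrees 0…6.
(y + y² + y³ + y⁴ + y⁵ + y⁶) has coefficients 0,1,1,1,1,1,1,0,0,0,0,0,0,0,0 for degrees 0…14.
Multiplying by (1 + y² + y⁴ + y⁶) gives running coefficients 0,1,1,2,2,3,3,3,3,2,2,1,1,0,0 for degrees 0…14.
Finally multiplying by (y² + y⁴ + y⁶), the product of all factors after the first has coefficients 0,0,0,1,1,3,3,6,6,8,8,8,8,6,6 for degrees 0…14.
[y¹⁴] = 1·6 + 1·8 + 1·6 = 20.

20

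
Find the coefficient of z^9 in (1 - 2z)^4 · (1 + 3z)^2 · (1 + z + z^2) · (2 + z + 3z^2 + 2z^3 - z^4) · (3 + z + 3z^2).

-784

(1 - 2z)^4 has coefficients 1,-8,24,-32,16 for degrees 0…4.
(1 + 3z)^2 has coefficients 1,6,9,0,0,0,0,0,0,0 for degrees 0…9.
Multiplying by (1 + z + z^2) gives running coefficients 1,7,16,15,9,0,0,0,0,0 for degrees 0…9.
Multiplying by (2 + z + 3z^2 + 2z^3 - z^4) gives running coefficients 2,15,42,69,94,79,41,3,-9,0 for degrees 0…9.
Finally multiplying by (3 + z + 3z^2), the product of all factors after the first has coefficients 6,47,147,294,477,538,484,287,99,0 for degrees 0…9.
[z^9] = 1·0 − 8·99 + 24·287 − 32·484 + 16·538 = -784.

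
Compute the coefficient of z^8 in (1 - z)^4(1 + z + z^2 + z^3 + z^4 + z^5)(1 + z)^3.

3

(1 - z)^4 has coefficients 1,-4,6,-4,1 for degrees 0…4.
(1 + z + z^2 + z^3 + z^4 + z^5) has coefficients 1,1,1,1,1,1,0,0,0 for degrees 0…8.
Finally multiplying by (1 + z)^3, the product of all factors after the first has coefficients 1,4,7,8,8,8,7,4,1 for degrees 0…8.
[z^8] = 1·1 − 4·4 + 6·7 − 4·8 + 1·8 = 3.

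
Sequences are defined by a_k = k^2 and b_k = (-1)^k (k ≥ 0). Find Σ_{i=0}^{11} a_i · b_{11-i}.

The convolution is the x^11 coefficient of A(x)B(x).
Σ = 0·(-1) + 1·1 + 4·(-1) + 9·1 + 16·(-1) + 25·1 + 36·(-1) + 49·1 + 64·(-1) + 81·1 + 100·(-1) + 121·1 = 66.

66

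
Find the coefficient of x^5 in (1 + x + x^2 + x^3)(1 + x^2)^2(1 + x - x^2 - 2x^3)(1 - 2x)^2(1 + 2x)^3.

-9

(1 + x + x^2 + x^3) has coefficients 1,1,1,1 for degrees 0…3.
(1 + x^2)^2 has coefficients 1,0,2,0,1,0 for degrees 0…5.
Multiplying by (1 + x - x^2 - 2x^3) gives running coefficients 1,1,1,0,-1,-3 for degrees 0…5.
Multiplying by (1 - 2x)^2 gives running coefficients 1,-3,1,0,3,1 for degrees 0…5.
Finally multiplying by (1 + 2x)^3, the product of all factors after the first has coefficients 1,3,-5,-22,-9,27 for degrees 0…5.
[x^5] = 1·27 + 1·(-9) + 1·(-22) + 1·(-5) = -9.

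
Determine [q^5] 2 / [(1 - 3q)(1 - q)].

728

Partial fractions give a closed form: a_n = (3)·3^n + (-1)·1^n.
At n = 5: a_5 = 728.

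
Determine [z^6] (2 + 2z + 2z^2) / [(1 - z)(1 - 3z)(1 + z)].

Partial fractions give a closed form: a_n = (-3/2)·1^n + (13/4)·3^n + (1/4)·(-1)^n.
At n = 6: a_6 = 2368.

2368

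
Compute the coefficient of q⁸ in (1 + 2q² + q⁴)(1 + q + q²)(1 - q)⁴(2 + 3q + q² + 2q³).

(1 + 2q² + q⁴) has coefficients 1,0,2,0,1 for degrees 0…4.
(1 + q + q²) has coefficients 1,1,1,0,0,0,0,0,0 for degrees 0…8.
Multiplying by (1 - q)⁴ gives running coefficients 1,-3,3,-2,3,-3,1,0,0 for degrees 0…8.
Finally multiplying by (2 + 3q + q² + 2q³), the product of all factors after the first has coefficients 2,-3,-2,4,-3,7,-8,6,-5 for degrees 0…8.
[q⁸] = 1·(-5) + 2·(-8) + 1·(-3) = -24.

-24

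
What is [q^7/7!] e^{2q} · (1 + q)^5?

93088

The EGF product rule gives c_7 = Σ_{k_1+k_2=7} C(7; k_1,k_2) · ∏ g_i(k_i), where e^{2q} gives (2)^k; (1+q)^5 gives the falling factorial (5)_k.
g_1(k) for k = 0…7: 1, 2, 4, 8, 16, 32, 64, 128.
g_2(k) for k = 0…7: 1, 5, 20, 60, 120, 120, 0, 0.
c_7 = Σ_k C(7,k)·g_1(k)·g_2(7−k) = 21·4·120 + 35·8·120 + 35·16·60 + 21·32·20 + 7·64·5 + 1·128·1 = 10080 + 33600 + 33600 + 13440 + 2240 + 128 = 93088.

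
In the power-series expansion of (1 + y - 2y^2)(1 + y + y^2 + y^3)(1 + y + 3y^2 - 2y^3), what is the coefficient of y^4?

(1 + y - 2y^2) has coefficients 1,1,-2 for degrees 0…2.
(1 + y + y^2 + y^3) has coefficients 1,1,1,1,0 for degrees 0…4.
Finally multiplying by (1 + y + 3y^2 - 2y^3), the product of all factors after the first has coefficients 1,2,5,3,2 for degrees 0…4.
[y^4] = 1·2 + 1·3 − 2·5 = -5.

-5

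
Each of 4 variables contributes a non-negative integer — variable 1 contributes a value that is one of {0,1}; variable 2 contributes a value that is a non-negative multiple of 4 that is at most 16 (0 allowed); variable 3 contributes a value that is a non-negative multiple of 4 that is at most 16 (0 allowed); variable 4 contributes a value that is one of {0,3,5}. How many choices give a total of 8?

The generating function for the choices is (1 + t)·(1 + t⁴ + t⁸ + t¹² + t¹⁶)·(1 + t⁴ + t⁸ + t¹² + t¹⁶)·(1 + t³ + t⁵); the count is [t⁸].
(1 + t) has coefficients 1,1 for degrees 0…1.
(1 + t⁴ + t⁸ + t¹² + t¹⁶) has coefficients 1,0,0,0,1,0,0,0,1 for degrees 0…8.
Multiplying by (1 + t⁴ + t⁸ + t¹² + t¹⁶) gives running coefficients 1,0,0,0,2,0,0,0,3 for degrees 0…8.
Finally multiplying by (1 + t³ + t⁵), the product of all factors after the first has coefficients 1,0,0,1,2,1,0,2,3 for degrees 0…8.
[t⁸] = 1·3 + 1·2 = 5.

5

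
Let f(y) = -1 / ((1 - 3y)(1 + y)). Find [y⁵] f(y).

Partial fractions give a closed form: a_n = (-3/4)·3^n + (-1/4)·(-1)^n.
At n = 5: a_5 = -182.

-182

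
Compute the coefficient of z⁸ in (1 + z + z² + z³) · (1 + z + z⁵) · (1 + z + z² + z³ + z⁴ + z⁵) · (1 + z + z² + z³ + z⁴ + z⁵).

(1 + z + z² + z³) has coefficients 1,1,1,1 for degrees 0…3.
(1 + z + z⁵) has coefficients 1,1,0,0,0,1,0,0,0 for degrees 0…8.
Multiplying by (1 + z + z² + z³ + z⁴ + z⁵) gives running coefficients 1,2,2,2,2,3,2,1,1 for degrees 0…8.
Finally multiplying by (1 + z + z² + z³ + z⁴ + z⁵), the product of all factors after the first has coefficients 1,3,5,7,9,12,13,12,11 for degrees 0…8.
[z⁸] = 1·11 + 1·12 + 1·13 + 1·12 = 48.

48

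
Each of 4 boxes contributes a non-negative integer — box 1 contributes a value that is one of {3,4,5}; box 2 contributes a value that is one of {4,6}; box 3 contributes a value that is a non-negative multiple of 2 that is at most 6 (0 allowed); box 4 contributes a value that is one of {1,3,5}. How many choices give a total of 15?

The generating function for the choices is (x³ + x⁴ + x⁵)·(x⁴ + x⁶)·(1 + x² + x⁴ + x⁶)·(x + x³ + x⁵); the count is [x¹⁵].
(x³ + x⁴ + x⁵) has coefficients 0,0,0,1,1,1 for degrees 0…5.
(x⁴ + x⁶) has coefficients 0,0,0,0,1,0,1,0,0,0,0,0,0,0,0,0 for degrees 0…15.
Multiplying by (1 + x² + x⁴ + x⁶) gives running coefficients 0,0,0,0,1,0,2,0,2,0,2,0,1,0,0,0 for degrees 0…15.
Finally multiplying by (x + x³ + x⁵), the product of all factors after the first has coefficients 0,0,0,0,0,1,0,3,0,5,0,6,0,5,0,3 for degrees 0…15.
[x¹⁵] = 1·0 + 1·6 + 1·0 = 6.

6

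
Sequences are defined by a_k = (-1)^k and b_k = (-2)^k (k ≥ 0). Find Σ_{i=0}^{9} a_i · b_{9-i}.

The convolution is the x^9 coefficient of A(x)B(x).
Σ = 1·(-512) − 1·256 + 1·(-128) − 1·64 + 1·(-32) − 1·16 + 1·(-8) − 1·4 + 1·(-2) − 1·1 = -1023.

-1023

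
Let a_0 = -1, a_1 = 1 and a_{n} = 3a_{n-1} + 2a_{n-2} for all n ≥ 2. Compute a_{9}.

The ordinary generating function has denominator 1 - 3z - 2z^2.
Iterating the recurrence: a_0,…,a_{9} = -1, 1, 1, 5, 17, 61, 217, 773, 2753, 9805.

9805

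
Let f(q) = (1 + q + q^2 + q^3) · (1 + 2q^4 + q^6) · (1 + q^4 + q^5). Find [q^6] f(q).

(1 + q + q^2 + q^3) has coefficients 1,1,1,1 for degrees 0…3.
(1 + 2q^4 + q^6) has coefficients 1,0,0,0,2,0,1 for degrees 0…6.
Finally multiplying by (1 + q^4 + q^5), the product of all factors after the first has coefficients 1,0,0,0,3,1,1 for degrees 0…6.
[q^6] = 1·1 + 1·1 + 1·3 + 1·0 = 5.

5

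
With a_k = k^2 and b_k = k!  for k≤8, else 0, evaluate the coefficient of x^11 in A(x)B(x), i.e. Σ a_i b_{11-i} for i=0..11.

The convolution is the x^11 coefficient of A(x)B(x).
Σ = 0·0 + 1·0 + 4·0 + 9·40320 + 16·5040 + 25·720 + 36·120 + 49·24 + 64·6 + 81·2 + 100·1 + 121·1 = 467783.

467783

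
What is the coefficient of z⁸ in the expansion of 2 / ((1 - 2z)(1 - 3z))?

Partial fractions give a closed form: a_n = (-4)·2^n + (6)·3^n.
At n = 8: a_8 = 38342.

38342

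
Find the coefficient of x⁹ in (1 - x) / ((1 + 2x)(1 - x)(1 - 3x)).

Partial fractions give a closed form: a_n = (2/5)·(-2)^n + (3/5)·3^n.
At n = 9: a_9 = 11605.

11605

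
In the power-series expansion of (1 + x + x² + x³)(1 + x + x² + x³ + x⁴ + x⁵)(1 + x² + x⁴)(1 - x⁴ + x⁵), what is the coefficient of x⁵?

(1 + x + x² + x³) has coefficients 1,1,1,1 for degrees 0…3.
(1 + x + x² + x³ + x⁴ + x⁵) has coefficients 1,1,1,1,1,1 for degrees 0…5.
Multiplying by (1 + x² + x⁴) gives running coefficients 1,1,2,2,3,3 for degrees 0…5.
Finally multiplying by (1 - x⁴ + x⁵), the product of all factors after the first has coefficients 1,1,2,2,2,3 for degrees 0…5.
[x⁵] = 1·3 + 1·2 + 1·2 + 1·2 = 9.

9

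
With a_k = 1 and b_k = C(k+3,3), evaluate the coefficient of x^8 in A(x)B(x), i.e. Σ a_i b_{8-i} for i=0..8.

495

Write out a_i and b_{8-i} for i = 0,…,8 and sum the products.
Σ = 1·165 + 1·120 + 1·84 + 1·56 + 1·35 + 1·20 + 1·10 + 1·4 + 1·1 = 495.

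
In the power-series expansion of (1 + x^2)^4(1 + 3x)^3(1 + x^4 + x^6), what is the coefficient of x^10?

307

(1 + x^2)^4 has coefficients 1,0,4,0,6,0,4,0,1 for degrees 0…8.
(1 + 3x)^3 has coefficients 1,9,27,27,0,0,0,0,0,0,0 for degrees 0…10.
Finally multiplying by (1 + x^4 + x^6), the product of all factors after the first has coefficients 1,9,27,27,1,9,28,36,27,27,0 for degrees 0…10.
[x^10] = 1·0 + 4·27 + 6·28 + 4·1 + 1·27 = 307.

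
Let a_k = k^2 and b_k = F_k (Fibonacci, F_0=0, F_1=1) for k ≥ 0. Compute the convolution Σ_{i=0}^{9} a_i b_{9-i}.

This is [x^9] in the product of the two ordinary generating functions.
Σ = 0·34 + 1·21 + 4·13 + 9·8 + 16·5 + 25·3 + 36·2 + 49·1 + 64·1 + 81·0 = 485.

485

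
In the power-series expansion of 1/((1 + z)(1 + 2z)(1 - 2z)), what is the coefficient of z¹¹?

Partial fractions give a closed form: a_n = (-1/3)·(-1)^n + (1)·(-2)^n + (1/3)·2^n.
At n = 11: a_11 = -1365.

-1365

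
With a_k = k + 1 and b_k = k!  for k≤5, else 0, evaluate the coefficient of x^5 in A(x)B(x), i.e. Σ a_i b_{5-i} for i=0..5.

This is [x^5] in the product of the two ordinary generating functions.
Σ = 1·120 + 2·24 + 3·6 + 4·2 + 5·1 + 6·1 = 205.

205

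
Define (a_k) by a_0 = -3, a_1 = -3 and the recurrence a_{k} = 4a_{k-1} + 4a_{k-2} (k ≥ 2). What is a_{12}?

The ordinary generating function has denominator 1 - 4y - 4y^2.
Iterating the recurrence: a_0,…,a_{12} = -3, -3, -24, -108, -528, -2544, -12288, -59328, -286464, -1383168, -6678528, -32246784, -155701248.

-155701248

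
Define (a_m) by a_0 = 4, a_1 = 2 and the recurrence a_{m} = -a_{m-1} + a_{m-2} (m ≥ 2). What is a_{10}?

The ordinary generating function has denominator 1 + t - t^2.
Iterating the recurrence: a_0,…,a_{10} = 4, 2, 2, 0, 2, -2, 4, -6, 10, -16, 26.

26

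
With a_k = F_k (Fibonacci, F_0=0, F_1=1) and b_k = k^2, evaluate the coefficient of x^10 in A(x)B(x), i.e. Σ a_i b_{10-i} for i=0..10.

The convolution is the t^10 coefficient of A(t)B(t).
Σ = 0·100 + 1·81 + 1·64 + 2·49 + 3·36 + 5·25 + 8·16 + 13·9 + 21·4 + 34·1 + 55·0 = 839.

839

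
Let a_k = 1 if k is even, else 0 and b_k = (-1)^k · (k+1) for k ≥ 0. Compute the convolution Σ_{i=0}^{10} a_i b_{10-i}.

36

Write out a_i and b_{10-i} for i = 0,…,10 and sum the products.
Σ = 1·11 + 0·(-10) + 1·9 + 0·(-8) + 1·7 + 0·(-6) + 1·5 + 0·(-4) + 1·3 + 0·(-2) + 1·1 = 36.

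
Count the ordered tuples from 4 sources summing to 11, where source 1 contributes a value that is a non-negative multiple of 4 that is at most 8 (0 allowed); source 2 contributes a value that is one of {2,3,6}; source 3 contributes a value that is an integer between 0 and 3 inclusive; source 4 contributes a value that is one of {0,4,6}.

The generating function for the choices is (1 + x^4 + x^8)·(x^2 + x^3 + x^6)·(1 + x + x^2 + x^3)·(1 + x^4 + x^6); the count is [x^11].
(1 + x^4 + x^8) has coefficients 1,0,0,0,1,0,0,0,1 for degrees 0…8.
(x^2 + x^3 + x^6) has coefficients 0,0,1,1,0,0,1,0,0,0,0,0 for degrees 0…11.
Multiplying by (1 + x + x^2 + x^3) gives running coefficients 0,0,1,2,2,2,2,1,1,1,0,0 for degrees 0…11.
Finally multiplying by (1 + x^4 + x^6), the product of all factors after the first has coefficients 0,0,1,2,2,2,3,3,4,5,4,3 for degrees 0…11.
[x^11] = 1·3 + 1·3 + 1·2 = 8.

8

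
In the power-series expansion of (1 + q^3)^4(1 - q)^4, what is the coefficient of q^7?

(1 + q^3)^4 has coefficients 1,0,0,4,0,0,6,0 for degrees 0…7.
(1 - q)^4 has coefficients 1,-4,6,-4,1,0,0,0 for degrees 0…7.
[q^7] = 1·0 + 4·1 + 6·(-4) = -20.

-20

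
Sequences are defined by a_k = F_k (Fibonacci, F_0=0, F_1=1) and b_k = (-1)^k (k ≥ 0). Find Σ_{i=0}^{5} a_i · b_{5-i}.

4

Write out a_i and b_{5-i} for i = 0,…,5 and sum the products.
Σ = 0·(-1) + 1·1 + 1·(-1) + 2·1 + 3·(-1) + 5·1 = 4.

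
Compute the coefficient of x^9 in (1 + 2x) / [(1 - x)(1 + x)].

Partial fractions give a closed form: a_n = (3/2)·1^n + (-1/2)·(-1)^n.
At n = 9: a_9 = 2.

2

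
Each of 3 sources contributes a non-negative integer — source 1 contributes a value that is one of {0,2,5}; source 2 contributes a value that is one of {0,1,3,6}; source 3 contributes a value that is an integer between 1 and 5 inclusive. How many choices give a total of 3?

3

The generating function for the choices is (1 + y² + y⁵)·(1 + y + y³ + y⁶)·(y + y² + y³ + y⁴ + y⁵); the count is [y³].
(1 + y² + y⁵) has coefficients 1,0,1,0 for degrees 0…3.
(1 + y + y³ + y⁶) has coefficients 1,1,0,1 for degrees 0…3.
Finally multiplying by (y + y² + y³ + y⁴ + y⁵), the product of all factors after the first has coefficients 0,1,2,2 for degrees 0…3.
[y³] = 1·2 + 1·1 = 3.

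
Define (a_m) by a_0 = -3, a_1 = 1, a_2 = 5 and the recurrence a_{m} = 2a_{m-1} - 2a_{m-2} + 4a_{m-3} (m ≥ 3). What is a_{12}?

-864

The ordinary generating function has denominator 1 - 2y + 2y^2 - 4y^3.
Iterating the recurrence: a_0,…,a_{12} = -3, 1, 5, -4, -14, 0, 12, -32, -88, -64, -80, -384, -864.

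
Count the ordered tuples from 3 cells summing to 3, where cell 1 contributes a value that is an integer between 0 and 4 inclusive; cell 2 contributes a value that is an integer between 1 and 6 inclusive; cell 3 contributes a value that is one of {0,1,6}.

5

The generating function for the choices is (1 + y + y^2 + y^3 + y^4)·(y + y^2 + y^3 + y^4 + y^5 + y^6)·(1 + y + y^6); the count is [y^3].
(1 + y + y^2 + y^3 + y^4) has coefficients 1,1,1,1 for degrees 0…3.
(y + y^2 + y^3 + y^4 + y^5 + y^6) has coefficients 0,1,1,1 for degrees 0…3.
Finally multiplying by (1 + y + y^6), the product of all factors after the first has coefficients 0,1,2,2 for degrees 0…3.
[y^3] = 1·2 + 1·2 + 1·1 + 1·0 = 5.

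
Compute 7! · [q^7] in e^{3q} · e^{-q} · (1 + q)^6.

261536

The EGF product rule gives c_7 = Σ_{k_1+k_2+k_3=7} C(7; k_1,k_2,k_3) · ∏ g_i(k_i), where e^{3q} gives (3)^k; e^{-q} gives (-1)^k; (1+q)^6 gives the falling factorial (6)_k.
g_1(k) for k = 0…7: 1, 3, 9, 27, 81, 243, 729, 2187.
g_2(k) for k = 0…7: 1, -1, 1, -1, 1, -1, 1, -1.
g_3(k) for k = 0…7: 1, 6, 30, 120, 360, 720, 720, 0.
First combine the last two factors: h(k) = Σ_j C(k,j)·g_2(j)·g_3(k−j) for k = 0…7: 1, 5, 19, 47, 37, -151, -185, 1091.
c_7 = Σ_k C(7,k)·g_1(k)·h(7−k) = 1·1·1091 + 7·3·(-185) + 21·9·(-151) + 35·27·37 + 35·81·47 + 21·243·19 + 7·729·5 + 1·2187·1 = 1091 − 3885 − 28539 + 34965 + 133245 + 96957 + 25515 + 2187 = 261536.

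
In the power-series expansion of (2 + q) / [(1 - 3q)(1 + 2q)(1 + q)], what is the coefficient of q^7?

2143

Partial fractions give a closed form: a_n = (21/20)·3^n + (6/5)·(-2)^n + (-1/4)·(-1)^n.
At n = 7: a_7 = 2143.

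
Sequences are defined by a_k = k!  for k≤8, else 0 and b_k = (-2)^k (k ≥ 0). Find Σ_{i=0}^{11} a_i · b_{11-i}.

-260864

This is [x^11] in the product of the two ordinary generating functions.
Σ = 1·(-2048) + 1·1024 + 2·(-512) + 6·256 + 24·(-128) + 120·64 + 720·(-32) + 5040·16 + 40320·(-8) + 0·4 + 0·(-2) + 0·1 = -260864.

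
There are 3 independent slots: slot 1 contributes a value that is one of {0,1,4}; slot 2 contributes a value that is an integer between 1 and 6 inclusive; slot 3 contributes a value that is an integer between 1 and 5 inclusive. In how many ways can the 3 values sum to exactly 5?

7

The generating function for the choices is (1 + x + x⁴)·(x + x² + x³ + x⁴ + x⁵ + x⁶)·(x + x² + x³ + x⁴ + x⁵); the count is [x⁵].
(1 + x + x⁴) has coefficients 1,1,0,0,1 for degrees 0…4.
(x + x² + x³ + x⁴ + x⁵ + x⁶) has coefficients 0,1,1,1,1,1 for degrees 0…5.
Finally multiplying by (x + x² + x³ + x⁴ + x⁵), the product of all factors after the first has coefficients 0,0,1,2,3,4 for degrees 0…5.
[x⁵] = 1·4 + 1·3 + 1·0 = 7.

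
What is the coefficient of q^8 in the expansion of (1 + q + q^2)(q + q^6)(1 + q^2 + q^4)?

2

(1 + q + q^2) has coefficients 1,1,1 for degrees 0…2.
(q + q^6) has coefficients 0,1,0,0,0,0,1,0,0 for degrees 0…8.
Finally multiplying by (1 + q^2 + q^4), the product of all factors after the first has coefficients 0,1,0,1,0,1,1,0,1 for degrees 0…8.
[q^8] = 1·1 + 1·0 + 1·1 = 2.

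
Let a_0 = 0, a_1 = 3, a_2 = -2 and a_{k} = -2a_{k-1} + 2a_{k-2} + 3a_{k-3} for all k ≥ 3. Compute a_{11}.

5996

The ordinary generating function has denominator 1 + 2x - 2x^2 - 3x^3.
Iterating the recurrence: a_0,…,a_{11} = 0, 3, -2, 10, -15, 44, -88, 219, -482, 1138, -2583, 5996.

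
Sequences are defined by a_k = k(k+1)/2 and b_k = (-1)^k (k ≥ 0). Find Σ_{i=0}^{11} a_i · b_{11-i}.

The convolution is the t^11 coefficient of A(t)B(t).
Σ = 0·(-1) + 1·1 + 3·(-1) + 6·1 + 10·(-1) + 15·1 + 21·(-1) + 28·1 + 36·(-1) + 45·1 + 55·(-1) + 66·1 = 36.

36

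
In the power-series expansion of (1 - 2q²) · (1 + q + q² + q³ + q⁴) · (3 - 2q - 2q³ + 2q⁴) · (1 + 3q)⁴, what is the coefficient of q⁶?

(1 - 2q²) has coefficients 1,0,-2 for degrees 0…2.
(1 + q + q² + q³ + q⁴) has coefficients 1,1,1,1,1,0,0 for degrees 0…6.
Multiplying by (3 - 2q - 2q³ + 2q⁴) gives running coefficients 3,1,1,-1,1,-2,0 for degrees 0…6.
Finally multiplying by (1 + 3q)⁴, the product of all factors after the first has coefficients 3,37,175,389,394,145,3 for degrees 0…6.
[q⁶] = 1·3 − 2·394 = -785.

-785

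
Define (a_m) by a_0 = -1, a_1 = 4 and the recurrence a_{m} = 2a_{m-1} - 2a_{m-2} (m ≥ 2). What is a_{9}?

64

The ordinary generating function has denominator 1 - 2q + 2q^2.
Iterating the recurrence: a_0,…,a_{9} = -1, 4, 10, 12, 4, -16, -40, -48, -16, 64.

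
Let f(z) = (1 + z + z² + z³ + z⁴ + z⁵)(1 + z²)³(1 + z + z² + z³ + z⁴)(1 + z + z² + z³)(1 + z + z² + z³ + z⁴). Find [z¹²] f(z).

(1 + z + z² + z³ + z⁴ + z⁵) has coefficients 1,1,1,1,1,1 for degrees 0…5.
(1 + z²)³ has coefficients 1,0,3,0,3,0,1,0,0,0,0,0,0 for degrees 0…12.
Multiplying by (1 + z + z² + z³ + z⁴) gives running coefficients 1,1,4,4,7,6,7,4,4,1,1,0,0 for degrees 0…12.
Multiplying by (1 + z + z² + z³) gives running coefficients 1,2,6,10,16,21,24,24,21,16,10,6,2 for degrees 0…12.
Finally multiplying by (1 + z + z² + z³ + z⁴), the product of all factors after the first has coefficients 1,3,9,19,35,55,77,95,106,106,95,77,55 for degrees 0…12.
[z¹²] = 1·55 + 1·77 + 1·95 + 1·106 + 1·106 + 1·95 = 534.

534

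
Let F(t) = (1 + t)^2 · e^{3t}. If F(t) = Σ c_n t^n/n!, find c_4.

The EGF product rule gives c_4 = Σ_{k_1+k_2=4} C(4; k_1,k_2) · ∏ g_i(k_i), where (1+t)^2 gives the falling factorial (2)_k; e^{3t} gives (3)^k.
g_1(k) for k = 0…4: 1, 2, 2, 0, 0.
g_2(k) for k = 0…4: 1, 3, 9, 27, 81.
c_4 = Σ_k C(4,k)·g_1(k)·g_2(4−k) = 1·1·81 + 4·2·27 + 6·2·9 = 81 + 216 + 108 = 405.

405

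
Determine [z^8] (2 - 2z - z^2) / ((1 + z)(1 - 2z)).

129

The denominator gives the recurrence a_n = a_(n−1) + 2a_(n−2) for n ≥ 3; the numerator fixes a_0 = 2, a_1 = 0, a_2 = 3.
Iterating: 2, 0, 3, 3, 9, 15, 33, 63, 129, so a_8 = 129.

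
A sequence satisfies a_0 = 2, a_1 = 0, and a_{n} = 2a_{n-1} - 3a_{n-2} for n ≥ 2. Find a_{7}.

The ordinary generating function has denominator 1 - 2y + 3y^2.
Iterating the recurrence: a_0,…,a_{7} = 2, 0, -6, -12, -6, 24, 66, 60.

60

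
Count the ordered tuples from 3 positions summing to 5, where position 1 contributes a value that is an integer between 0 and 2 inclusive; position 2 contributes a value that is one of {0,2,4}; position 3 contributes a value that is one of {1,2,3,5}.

The generating function for the choices is (1 + t + t²)·(1 + t² + t⁴)·(t + t² + t³ + t⁵); the count is [t⁵].
(1 + t + t²) has coefficients 1,1,1 for degrees 0…2.
(1 + t² + t⁴) has coefficients 1,0,1,0,1,0 for degrees 0…5.
Finally multiplying by (t + t² + t³ + t⁵), the product of all factors after the first has coefficients 0,1,1,2,1,3 for degrees 0…5.
[t⁵] = 1·3 + 1·1 + 1·2 = 6.

6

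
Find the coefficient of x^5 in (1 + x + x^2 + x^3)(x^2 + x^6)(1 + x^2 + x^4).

2

(1 + x + x^2 + x^3) has coefficients 1,1,1,1 for degrees 0…3.
(x^2 + x^6) has coefficients 0,0,1,0,0,0 for degrees 0…5.
Finally multiplying by (1 + x^2 + x^4), the product of all factors after the first has coefficients 0,0,1,0,1,0 for degrees 0…5.
[x^5] = 1·0 + 1·1 + 1·0 + 1·1 = 2.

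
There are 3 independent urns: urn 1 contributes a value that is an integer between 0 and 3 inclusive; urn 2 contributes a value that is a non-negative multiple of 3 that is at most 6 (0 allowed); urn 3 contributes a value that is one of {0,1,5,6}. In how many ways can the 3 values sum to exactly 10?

The generating function for the choices is (1 + y + y^2 + y^3)·(1 + y^3 + y^6)·(1 + y + y^5 + y^6); the count is [y^10].
(1 + y + y^2 + y^3) has coefficients 1,1,1,1 for degrees 0…3.
(1 + y^3 + y^6) has coefficients 1,0,0,1,0,0,1,0,0,0,0 for degrees 0…10.
Finally multiplying by (1 + y + y^5 + y^6), the product of all factors after the first has coefficients 1,1,0,1,1,1,2,1,1,1,0 for degrees 0…10.
[y^10] = 1·0 + 1·1 + 1·1 + 1·1 = 3.

3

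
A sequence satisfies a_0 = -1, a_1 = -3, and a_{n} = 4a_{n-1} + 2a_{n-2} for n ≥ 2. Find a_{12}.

The ordinary generating function has denominator 1 - 4q - 2q^2.
Iterating the recurrence: a_0,…,a_{12} = -1, -3, -14, -62, -276, -1228, -5464, -24312, -108176, -481328, -2141664, -9529312, -42400576.

-42400576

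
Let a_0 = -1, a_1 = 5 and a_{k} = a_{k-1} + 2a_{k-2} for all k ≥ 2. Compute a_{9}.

685

The ordinary generating function has denominator 1 - x - 2x^2.
Iterating the recurrence: a_0,…,a_{9} = -1, 5, 3, 13, 19, 45, 83, 173, 339, 685.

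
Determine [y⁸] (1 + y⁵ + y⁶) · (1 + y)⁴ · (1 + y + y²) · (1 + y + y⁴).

(1 + y⁵ + y⁶) has coefficients 1,0,0,0,0,1,1 for degrees 0…6.
(1 + y)⁴ has coefficients 1,4,6,4,1,0,0,0,0 for degrees 0…8.
Multiplying by (1 + y + y²) gives running coefficients 1,5,11,14,11,5,1,0,0 for degrees 0…8.
Finally multiplying by (1 + y + y⁴), the product of all factors after the first has coefficients 1,6,16,25,26,21,17,15,11 for degrees 0…8.
[y⁸] = 1·11 + 1·25 + 1·16 = 52.

52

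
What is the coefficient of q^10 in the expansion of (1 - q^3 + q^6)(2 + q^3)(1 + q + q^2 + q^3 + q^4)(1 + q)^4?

(1 - q^3 + q^6) has coefficients 1,0,0,-1,0,0,1 for degrees 0…6.
(2 + q^3) has coefficients 2,0,0,1,0,0,0,0,0,0,0 for degrees 0…10.
Multiplying by (1 + q + q^2 + q^3 + q^4) gives running coefficients 2,2,2,3,3,1,1,1,0,0,0 for degrees 0…10.
Finally multiplying by (1 + q)^4, the product of all factors after the first has coefficients 2,10,22,31,37,41,37,26,17,11,5 for degrees 0…10.
[q^10] = 1·5 − 1·26 + 1·37 = 16.

16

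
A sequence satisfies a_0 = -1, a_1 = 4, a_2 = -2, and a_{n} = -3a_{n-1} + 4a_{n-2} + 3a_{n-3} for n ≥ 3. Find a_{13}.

The ordinary generating function has denominator 1 + 3y - 4y^2 - 3y^3.
Iterating the recurrence: a_0,…,a_{13} = -1, 4, -2, 19, -53, 229, -842, 3283, -12530, 48196, -184859, 709771, -2724161, 10456990.

10456990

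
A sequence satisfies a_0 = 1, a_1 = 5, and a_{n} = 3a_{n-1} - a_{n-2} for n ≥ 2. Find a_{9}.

The ordinary generating function has denominator 1 - 3q + q^2.
Iterating the recurrence: a_0,…,a_{9} = 1, 5, 14, 37, 97, 254, 665, 1741, 4558, 11933.

11933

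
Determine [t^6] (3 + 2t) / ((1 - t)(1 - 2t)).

Partial fractions give a closed form: a_n = (-5)·1^n + (8)·2^n.
At n = 6: a_6 = 507.

507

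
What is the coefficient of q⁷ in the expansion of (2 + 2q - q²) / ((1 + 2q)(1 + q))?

The denominator gives the recurrence a_n = −3a_(n−1) − 2a_(n−2) for n ≥ 3; the numerator fixes a_0 = 2, a_1 = -4, a_2 = 7.
Iterating: 2, -4, 7, -13, 25, -49, 97, -193, so a_7 = -193.

-193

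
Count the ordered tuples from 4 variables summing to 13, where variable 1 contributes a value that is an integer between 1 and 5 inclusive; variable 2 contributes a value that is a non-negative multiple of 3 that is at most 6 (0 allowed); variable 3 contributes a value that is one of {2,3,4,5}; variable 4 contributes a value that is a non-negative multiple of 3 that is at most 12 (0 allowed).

The generating function for the choices is (q + q² + q³ + q⁴ + q⁵)·(1 + q³ + q⁶)·(q² + q³ + q⁴ + q⁵)·(1 + q³ + q⁶ + q⁹ + q¹²); the count is [q¹³].
(q + q² + q³ + q⁴ + q⁵) has coefficients 0,1,1,1,1,1 for degrees 0…5.
(1 + q³ + q⁶) has coefficients 1,0,0,1,0,0,1,0,0,0,0,0,0,0 for degrees 0…13.
Multiplying by (q² + q³ + q⁴ + q⁵) gives running coefficients 0,0,1,1,1,2,1,1,2,1,1,1,0,0 for degrees 0…13.
Finally multiplying by (1 + q³ + q⁶ + q⁹ + q¹²), the product of all factors after the first has coefficients 0,0,1,1,1,3,2,2,5,3,3,6,3,3 for degrees 0…13.
[q¹³] = 1·3 + 1·6 + 1·3 + 1·3 + 1·5 = 20.

20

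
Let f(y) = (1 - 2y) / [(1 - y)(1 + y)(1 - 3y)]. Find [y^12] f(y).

Partial fractions give a closed form: a_n = (1/4)·1^n + (3/8)·(-1)^n + (3/8)·3^n.
At n = 12: a_12 = 199291.

199291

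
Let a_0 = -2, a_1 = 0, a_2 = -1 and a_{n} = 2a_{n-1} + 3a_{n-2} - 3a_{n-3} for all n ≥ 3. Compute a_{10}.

3092

The ordinary generating function has denominator 1 - 2t - 3t^2 + 3t^3.
Iterating the recurrence: a_0,…,a_{10} = -2, 0, -1, 4, 5, 25, 53, 166, 416, 1171, 3092.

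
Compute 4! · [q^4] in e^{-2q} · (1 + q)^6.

-56

The EGF product rule gives c_4 = Σ_{k_1+k_2=4} C(4; k_1,k_2) · ∏ g_i(k_i), where e^{-2q} gives (-2)^k; (1+q)^6 gives the falling factorial (6)_k.
g_1(k) for k = 0…4: 1, -2, 4, -8, 16.
g_2(k) for k = 0…4: 1, 6, 30, 120, 360.
c_4 = Σ_k C(4,k)·g_1(k)·g_2(4−k) = 1·1·360 + 4·(-2)·120 + 6·4·30 + 4·(-8)·6 + 1·16·1 = 360 − 960 + 720 − 192 + 16 = -56.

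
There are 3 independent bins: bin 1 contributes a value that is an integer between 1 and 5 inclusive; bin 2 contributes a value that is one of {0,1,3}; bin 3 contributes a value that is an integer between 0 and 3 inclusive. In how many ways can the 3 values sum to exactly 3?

5

The generating function for the choices is (z + z^2 + z^3 + z^4 + z^5)·(1 + z + z^3)·(1 + z + z^2 + z^3); the count is [z^3].
(z + z^2 + z^3 + z^4 + z^5) has coefficients 0,1,1,1 for degrees 0…3.
(1 + z + z^3) has coefficients 1,1,0,1 for degrees 0…3.
Finally multiplying by (1 + z + z^2 + z^3), the product of all factors after the first has coefficients 1,2,2,3 for degrees 0…3.
[z^3] = 1·2 + 1·2 + 1·1 = 5.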